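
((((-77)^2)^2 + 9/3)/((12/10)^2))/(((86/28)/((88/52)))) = 67669609700/5031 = 13450528.66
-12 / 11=-1.09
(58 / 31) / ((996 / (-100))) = -1450 / 7719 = -0.19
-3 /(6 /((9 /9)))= -1 /2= -0.50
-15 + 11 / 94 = -1399 / 94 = -14.88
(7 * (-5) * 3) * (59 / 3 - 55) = 3710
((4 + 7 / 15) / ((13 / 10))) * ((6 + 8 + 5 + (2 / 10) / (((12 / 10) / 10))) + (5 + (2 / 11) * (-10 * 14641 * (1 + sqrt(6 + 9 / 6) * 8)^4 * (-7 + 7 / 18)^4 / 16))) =-20858836329272298973 / 8188128 -3308357492508145 * sqrt(30) / 39366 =-3007760179775.31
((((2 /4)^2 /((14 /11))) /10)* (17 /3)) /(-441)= -187 /740880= -0.00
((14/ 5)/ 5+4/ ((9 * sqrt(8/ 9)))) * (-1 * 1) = -14/ 25 - sqrt(2)/ 3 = -1.03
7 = 7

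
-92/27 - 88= -2468/27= -91.41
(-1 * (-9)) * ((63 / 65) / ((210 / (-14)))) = -189 / 325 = -0.58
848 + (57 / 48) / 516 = 7001107 / 8256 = 848.00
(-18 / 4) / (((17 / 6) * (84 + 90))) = -9 / 986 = -0.01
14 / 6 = 7 / 3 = 2.33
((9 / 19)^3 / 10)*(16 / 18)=324 / 34295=0.01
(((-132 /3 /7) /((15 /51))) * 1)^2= 559504 /1225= 456.74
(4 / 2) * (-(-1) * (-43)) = -86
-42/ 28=-3/ 2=-1.50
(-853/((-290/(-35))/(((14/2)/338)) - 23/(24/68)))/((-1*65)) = 250782/6400225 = 0.04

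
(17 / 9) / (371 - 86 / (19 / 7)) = 323 / 58023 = 0.01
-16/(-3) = 16/3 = 5.33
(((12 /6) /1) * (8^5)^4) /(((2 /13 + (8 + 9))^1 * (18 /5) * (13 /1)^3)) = 5764607523034234880 /339183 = 16995567357545.14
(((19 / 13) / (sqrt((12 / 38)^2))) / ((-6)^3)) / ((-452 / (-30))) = -1805 / 1269216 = -0.00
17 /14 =1.21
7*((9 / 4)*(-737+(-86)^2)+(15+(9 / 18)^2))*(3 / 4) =157479 / 2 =78739.50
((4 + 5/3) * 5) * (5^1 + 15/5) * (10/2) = 3400/3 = 1133.33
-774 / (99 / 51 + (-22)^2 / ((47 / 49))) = -618426 / 404723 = -1.53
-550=-550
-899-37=-936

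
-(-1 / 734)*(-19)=-19 / 734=-0.03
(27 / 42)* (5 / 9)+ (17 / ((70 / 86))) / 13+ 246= 225647 / 910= 247.96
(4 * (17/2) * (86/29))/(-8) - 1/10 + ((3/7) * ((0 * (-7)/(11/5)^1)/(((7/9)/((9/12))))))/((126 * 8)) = -1842/145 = -12.70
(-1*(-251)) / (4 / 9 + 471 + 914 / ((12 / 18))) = 0.14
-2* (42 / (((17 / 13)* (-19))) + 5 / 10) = 769 / 323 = 2.38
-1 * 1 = -1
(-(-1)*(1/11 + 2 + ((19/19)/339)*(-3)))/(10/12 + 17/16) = 124224/113113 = 1.10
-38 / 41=-0.93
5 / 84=0.06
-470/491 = -0.96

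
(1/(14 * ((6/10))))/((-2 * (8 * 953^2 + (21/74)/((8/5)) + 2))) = -740/90326861373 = -0.00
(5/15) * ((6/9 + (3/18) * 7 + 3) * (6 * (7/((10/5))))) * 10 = 1015/3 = 338.33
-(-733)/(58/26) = 9529/29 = 328.59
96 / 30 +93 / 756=4187 / 1260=3.32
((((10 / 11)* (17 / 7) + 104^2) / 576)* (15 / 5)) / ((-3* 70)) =-416501 / 1552320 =-0.27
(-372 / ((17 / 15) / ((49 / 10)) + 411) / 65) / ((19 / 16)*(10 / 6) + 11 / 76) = -49871808 / 7611083155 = -0.01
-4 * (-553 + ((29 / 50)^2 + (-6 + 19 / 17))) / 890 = 23695703 / 9456250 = 2.51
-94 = -94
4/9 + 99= 895/9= 99.44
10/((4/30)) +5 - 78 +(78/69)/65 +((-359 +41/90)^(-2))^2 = 10937099851412545064/5421407253770331605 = 2.02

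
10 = 10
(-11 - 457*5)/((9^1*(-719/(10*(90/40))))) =5740/719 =7.98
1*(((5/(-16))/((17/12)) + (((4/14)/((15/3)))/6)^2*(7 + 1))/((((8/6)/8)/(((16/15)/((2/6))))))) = -1318648/312375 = -4.22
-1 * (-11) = 11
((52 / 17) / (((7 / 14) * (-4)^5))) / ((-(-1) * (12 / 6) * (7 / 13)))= -169 / 30464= -0.01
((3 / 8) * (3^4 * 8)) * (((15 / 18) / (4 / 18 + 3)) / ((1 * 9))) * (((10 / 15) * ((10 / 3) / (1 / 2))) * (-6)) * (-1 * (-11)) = -2048.28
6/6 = 1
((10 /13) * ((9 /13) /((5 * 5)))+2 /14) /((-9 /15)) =-971 /3549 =-0.27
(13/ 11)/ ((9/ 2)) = 26/ 99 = 0.26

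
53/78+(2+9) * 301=258311/78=3311.68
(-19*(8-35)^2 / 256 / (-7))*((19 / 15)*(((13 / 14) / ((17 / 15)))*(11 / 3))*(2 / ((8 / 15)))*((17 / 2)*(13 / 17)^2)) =31800026115 / 58003456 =548.24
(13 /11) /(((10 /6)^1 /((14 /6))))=1.65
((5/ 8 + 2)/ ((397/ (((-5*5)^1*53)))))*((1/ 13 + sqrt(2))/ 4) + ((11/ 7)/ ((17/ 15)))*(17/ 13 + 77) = 2130579705/ 19653088 -27825*sqrt(2)/ 12704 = 105.31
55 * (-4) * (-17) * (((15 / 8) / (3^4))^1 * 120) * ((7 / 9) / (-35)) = -18700 / 81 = -230.86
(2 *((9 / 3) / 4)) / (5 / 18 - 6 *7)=-27 / 751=-0.04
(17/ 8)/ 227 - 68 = -123471/ 1816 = -67.99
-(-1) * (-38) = -38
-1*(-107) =107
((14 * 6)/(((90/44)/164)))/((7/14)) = 202048/15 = 13469.87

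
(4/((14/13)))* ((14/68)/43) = 0.02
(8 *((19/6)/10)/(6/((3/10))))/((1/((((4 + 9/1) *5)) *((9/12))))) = 247/40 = 6.18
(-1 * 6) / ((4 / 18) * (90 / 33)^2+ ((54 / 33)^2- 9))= 726 / 565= 1.28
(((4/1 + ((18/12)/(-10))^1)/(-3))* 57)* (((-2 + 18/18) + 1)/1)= 0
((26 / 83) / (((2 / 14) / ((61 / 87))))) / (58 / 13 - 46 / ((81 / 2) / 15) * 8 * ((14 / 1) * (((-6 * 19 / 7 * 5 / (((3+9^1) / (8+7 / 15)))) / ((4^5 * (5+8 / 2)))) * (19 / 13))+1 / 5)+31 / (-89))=-99882828864 / 374237786917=-0.27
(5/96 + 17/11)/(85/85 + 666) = 1687/704352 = 0.00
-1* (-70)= 70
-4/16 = -0.25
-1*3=-3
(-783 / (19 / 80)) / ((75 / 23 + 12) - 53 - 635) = 1440720 / 293987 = 4.90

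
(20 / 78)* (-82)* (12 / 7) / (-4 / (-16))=-13120 / 91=-144.18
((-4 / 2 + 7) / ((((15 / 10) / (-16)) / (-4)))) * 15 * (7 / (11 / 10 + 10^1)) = 224000 / 111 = 2018.02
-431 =-431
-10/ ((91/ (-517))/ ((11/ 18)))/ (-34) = -28435/ 27846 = -1.02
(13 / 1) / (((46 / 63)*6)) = 273 / 92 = 2.97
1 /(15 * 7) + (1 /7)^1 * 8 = 121 /105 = 1.15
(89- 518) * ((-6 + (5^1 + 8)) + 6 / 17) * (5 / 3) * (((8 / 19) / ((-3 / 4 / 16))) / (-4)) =-11440000 / 969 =-11805.99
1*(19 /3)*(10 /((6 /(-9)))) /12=-95 /12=-7.92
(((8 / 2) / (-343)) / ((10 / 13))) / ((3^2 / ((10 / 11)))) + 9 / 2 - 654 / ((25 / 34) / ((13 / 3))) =-3849.74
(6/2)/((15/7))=7/5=1.40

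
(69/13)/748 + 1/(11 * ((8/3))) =801/19448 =0.04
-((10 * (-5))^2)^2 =-6250000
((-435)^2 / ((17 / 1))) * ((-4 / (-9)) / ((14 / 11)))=462550 / 119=3886.97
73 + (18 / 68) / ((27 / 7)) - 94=-2135 / 102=-20.93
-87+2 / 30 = -1304 / 15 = -86.93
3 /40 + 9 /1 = 363 /40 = 9.08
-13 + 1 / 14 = -181 / 14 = -12.93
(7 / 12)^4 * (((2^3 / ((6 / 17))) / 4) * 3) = 40817 / 20736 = 1.97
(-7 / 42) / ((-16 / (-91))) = -91 / 96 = -0.95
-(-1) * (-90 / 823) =-90 / 823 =-0.11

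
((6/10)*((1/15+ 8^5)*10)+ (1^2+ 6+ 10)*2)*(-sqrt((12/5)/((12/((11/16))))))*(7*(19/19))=-1720621*sqrt(55)/25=-510418.67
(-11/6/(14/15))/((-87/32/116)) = 1760/21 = 83.81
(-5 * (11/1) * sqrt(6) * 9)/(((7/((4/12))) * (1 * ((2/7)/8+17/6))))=-1980 * sqrt(6)/241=-20.12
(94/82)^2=1.31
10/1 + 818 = 828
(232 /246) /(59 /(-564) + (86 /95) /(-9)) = -6215280 /1352303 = -4.60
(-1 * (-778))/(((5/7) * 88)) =2723/220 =12.38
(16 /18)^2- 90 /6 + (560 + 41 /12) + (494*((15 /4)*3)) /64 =6594491 /10368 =636.04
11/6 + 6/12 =7/3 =2.33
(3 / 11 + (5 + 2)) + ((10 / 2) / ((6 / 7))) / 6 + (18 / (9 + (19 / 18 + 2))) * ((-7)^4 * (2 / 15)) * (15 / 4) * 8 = 176134303 / 12276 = 14347.86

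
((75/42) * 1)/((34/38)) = 475/238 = 2.00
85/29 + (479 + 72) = 16064/29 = 553.93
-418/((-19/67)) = 1474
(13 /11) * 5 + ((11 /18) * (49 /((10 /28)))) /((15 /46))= 1953013 /7425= 263.03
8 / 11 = 0.73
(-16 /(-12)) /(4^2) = 1 /12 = 0.08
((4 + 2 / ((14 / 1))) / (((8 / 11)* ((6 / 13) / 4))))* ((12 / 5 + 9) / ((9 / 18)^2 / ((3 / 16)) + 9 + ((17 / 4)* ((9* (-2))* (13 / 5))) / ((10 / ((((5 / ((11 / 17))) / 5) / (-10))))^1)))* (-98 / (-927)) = 606706100 / 136713651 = 4.44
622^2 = 386884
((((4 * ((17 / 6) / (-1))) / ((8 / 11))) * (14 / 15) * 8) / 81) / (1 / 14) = -73304 / 3645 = -20.11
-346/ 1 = -346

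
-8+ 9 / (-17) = -145 / 17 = -8.53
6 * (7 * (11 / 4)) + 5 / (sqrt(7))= 5 * sqrt(7) / 7 + 231 / 2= 117.39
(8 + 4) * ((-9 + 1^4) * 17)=-1632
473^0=1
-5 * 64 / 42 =-7.62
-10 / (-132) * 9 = 15 / 22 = 0.68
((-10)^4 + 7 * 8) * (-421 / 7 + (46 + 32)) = 1257000 / 7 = 179571.43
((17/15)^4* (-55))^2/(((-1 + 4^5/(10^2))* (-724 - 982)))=-76733331851/146908991250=-0.52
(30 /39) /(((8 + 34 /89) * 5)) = 89 /4849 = 0.02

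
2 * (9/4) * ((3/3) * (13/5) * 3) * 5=351/2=175.50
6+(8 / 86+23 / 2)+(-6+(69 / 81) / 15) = 405763 / 34830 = 11.65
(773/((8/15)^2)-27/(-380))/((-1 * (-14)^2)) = -16523307/1191680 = -13.87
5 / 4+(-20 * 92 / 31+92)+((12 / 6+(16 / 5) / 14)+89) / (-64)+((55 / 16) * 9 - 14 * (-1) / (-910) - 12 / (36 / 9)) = 54516913 / 902720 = 60.39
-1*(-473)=473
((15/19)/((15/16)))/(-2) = -8/19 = -0.42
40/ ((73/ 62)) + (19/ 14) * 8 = 22908/ 511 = 44.83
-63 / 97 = -0.65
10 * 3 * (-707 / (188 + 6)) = -10605 / 97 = -109.33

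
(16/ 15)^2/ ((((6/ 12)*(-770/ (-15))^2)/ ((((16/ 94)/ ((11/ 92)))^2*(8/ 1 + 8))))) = 1109393408/ 39618912025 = 0.03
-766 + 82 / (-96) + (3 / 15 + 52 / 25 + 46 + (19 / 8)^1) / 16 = -763.69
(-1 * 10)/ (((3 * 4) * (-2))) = 5/ 12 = 0.42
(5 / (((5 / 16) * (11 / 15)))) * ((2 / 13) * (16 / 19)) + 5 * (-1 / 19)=6965 / 2717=2.56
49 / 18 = 2.72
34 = 34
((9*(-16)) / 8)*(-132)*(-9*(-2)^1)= 42768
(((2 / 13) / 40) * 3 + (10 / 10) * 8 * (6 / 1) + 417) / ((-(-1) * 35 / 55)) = 730.73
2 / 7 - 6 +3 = -19 / 7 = -2.71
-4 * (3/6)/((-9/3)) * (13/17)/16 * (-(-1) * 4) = 13/102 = 0.13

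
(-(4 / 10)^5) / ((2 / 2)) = -32 / 3125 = -0.01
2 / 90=0.02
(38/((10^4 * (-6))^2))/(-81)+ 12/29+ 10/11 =61527599993939/46510200000000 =1.32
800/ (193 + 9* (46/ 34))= 425/ 109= 3.90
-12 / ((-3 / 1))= 4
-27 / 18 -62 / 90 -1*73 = -6767 / 90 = -75.19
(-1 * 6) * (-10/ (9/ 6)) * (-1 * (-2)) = 80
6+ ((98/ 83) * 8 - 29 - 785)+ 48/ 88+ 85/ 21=-15222617/ 19173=-793.96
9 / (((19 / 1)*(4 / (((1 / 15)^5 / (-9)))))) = -1 / 57712500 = -0.00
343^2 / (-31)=-117649 / 31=-3795.13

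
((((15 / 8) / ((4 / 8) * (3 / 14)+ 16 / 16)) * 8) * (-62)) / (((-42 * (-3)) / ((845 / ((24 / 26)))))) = -54925 / 9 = -6102.78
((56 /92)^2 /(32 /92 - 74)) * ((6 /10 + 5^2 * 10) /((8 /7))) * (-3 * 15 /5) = 552573 /55660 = 9.93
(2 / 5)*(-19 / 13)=-38 / 65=-0.58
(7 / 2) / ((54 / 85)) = 595 / 108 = 5.51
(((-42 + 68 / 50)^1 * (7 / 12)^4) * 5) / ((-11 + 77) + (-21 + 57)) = -304927 / 1321920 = -0.23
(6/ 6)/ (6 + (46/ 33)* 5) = 33/ 428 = 0.08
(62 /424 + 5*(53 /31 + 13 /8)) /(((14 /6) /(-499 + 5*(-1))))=-5969079 /1643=-3633.04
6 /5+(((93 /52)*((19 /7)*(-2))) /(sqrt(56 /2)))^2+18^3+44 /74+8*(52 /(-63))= 9003785817521 /1544240880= 5830.56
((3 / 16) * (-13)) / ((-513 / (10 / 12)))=65 / 16416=0.00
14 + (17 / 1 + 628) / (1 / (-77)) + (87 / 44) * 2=-1092235 / 22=-49647.05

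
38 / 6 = 19 / 3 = 6.33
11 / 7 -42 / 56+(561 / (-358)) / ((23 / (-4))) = 126107 / 115276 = 1.09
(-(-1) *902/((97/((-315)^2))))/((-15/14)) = -83534220/97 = -861177.53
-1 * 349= -349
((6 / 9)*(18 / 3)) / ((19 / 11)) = 2.32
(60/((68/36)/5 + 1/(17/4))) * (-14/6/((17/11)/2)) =-19800/67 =-295.52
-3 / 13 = -0.23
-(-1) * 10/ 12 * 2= 5/ 3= 1.67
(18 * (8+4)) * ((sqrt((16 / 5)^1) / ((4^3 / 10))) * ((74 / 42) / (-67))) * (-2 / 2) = 333 * sqrt(5) / 469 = 1.59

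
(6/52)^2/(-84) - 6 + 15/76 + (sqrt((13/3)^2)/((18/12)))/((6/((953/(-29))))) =-6089499275/281591856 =-21.63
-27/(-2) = 27/2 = 13.50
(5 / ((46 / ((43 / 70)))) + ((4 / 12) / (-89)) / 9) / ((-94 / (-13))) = 1334905 / 145468008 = 0.01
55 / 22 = 5 / 2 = 2.50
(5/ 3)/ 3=5/ 9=0.56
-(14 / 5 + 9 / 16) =-269 / 80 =-3.36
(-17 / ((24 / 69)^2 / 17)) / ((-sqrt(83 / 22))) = 1229.83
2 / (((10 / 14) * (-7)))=-2 / 5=-0.40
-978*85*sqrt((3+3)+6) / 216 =-13855*sqrt(3) / 18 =-1333.20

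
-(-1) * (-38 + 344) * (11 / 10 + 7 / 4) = 8721 / 10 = 872.10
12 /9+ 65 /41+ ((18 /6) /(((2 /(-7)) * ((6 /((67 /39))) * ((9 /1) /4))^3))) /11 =511961072773 /175525573509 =2.92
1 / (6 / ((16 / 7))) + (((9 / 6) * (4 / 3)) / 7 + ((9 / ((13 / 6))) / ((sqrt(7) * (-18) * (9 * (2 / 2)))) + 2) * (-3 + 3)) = 0.67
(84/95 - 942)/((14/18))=-804654/665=-1210.01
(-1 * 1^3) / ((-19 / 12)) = 12 / 19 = 0.63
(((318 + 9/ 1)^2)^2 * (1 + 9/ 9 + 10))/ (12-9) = 45735244164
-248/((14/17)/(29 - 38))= 2710.29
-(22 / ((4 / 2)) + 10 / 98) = -544 / 49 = -11.10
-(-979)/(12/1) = 979/12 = 81.58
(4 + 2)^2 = 36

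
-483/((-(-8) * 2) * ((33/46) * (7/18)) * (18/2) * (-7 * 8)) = 0.21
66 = 66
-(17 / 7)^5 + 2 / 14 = -1417456 / 16807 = -84.34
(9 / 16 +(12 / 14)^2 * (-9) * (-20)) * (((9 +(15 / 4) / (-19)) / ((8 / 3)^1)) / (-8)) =-208970847 / 3813376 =-54.80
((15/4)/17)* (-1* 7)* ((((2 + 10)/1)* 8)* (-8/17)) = 20160/289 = 69.76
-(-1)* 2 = 2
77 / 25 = 3.08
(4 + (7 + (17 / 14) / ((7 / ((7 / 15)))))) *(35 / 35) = 2327 / 210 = 11.08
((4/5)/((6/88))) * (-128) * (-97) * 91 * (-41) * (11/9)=-89683449856/135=-664321850.79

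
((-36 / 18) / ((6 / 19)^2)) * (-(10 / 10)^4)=361 / 18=20.06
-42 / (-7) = 6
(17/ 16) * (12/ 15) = 17/ 20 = 0.85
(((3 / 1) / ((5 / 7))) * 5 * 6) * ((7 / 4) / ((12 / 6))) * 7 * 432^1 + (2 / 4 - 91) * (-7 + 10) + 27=666303 / 2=333151.50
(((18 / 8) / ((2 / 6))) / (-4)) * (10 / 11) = -135 / 88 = -1.53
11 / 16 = 0.69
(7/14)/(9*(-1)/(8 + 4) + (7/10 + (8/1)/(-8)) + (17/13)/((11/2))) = -1430/2323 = -0.62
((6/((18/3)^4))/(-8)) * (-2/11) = 1/9504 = 0.00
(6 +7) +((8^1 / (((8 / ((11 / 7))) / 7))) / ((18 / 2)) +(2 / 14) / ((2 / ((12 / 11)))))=9910 / 693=14.30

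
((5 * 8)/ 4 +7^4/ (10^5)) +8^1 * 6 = 5802401/ 100000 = 58.02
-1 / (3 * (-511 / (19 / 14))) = 19 / 21462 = 0.00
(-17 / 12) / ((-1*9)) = 17 / 108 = 0.16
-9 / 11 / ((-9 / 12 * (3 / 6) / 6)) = 144 / 11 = 13.09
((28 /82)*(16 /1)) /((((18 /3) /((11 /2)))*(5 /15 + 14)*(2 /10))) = 3080 /1763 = 1.75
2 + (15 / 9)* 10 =18.67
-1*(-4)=4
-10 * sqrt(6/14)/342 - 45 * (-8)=360 - 5 * sqrt(21)/1197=359.98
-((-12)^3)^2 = -2985984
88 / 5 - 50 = -162 / 5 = -32.40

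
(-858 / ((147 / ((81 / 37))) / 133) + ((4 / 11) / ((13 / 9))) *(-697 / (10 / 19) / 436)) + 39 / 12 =-137012939681 / 80740660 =-1696.95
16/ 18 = 8/ 9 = 0.89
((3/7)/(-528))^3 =-1/1869959168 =-0.00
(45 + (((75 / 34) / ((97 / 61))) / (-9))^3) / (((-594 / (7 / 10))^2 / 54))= 427089570576319 / 126568269972429120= 0.00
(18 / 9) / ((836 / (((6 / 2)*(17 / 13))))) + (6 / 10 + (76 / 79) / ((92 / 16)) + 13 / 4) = 397578783 / 98735780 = 4.03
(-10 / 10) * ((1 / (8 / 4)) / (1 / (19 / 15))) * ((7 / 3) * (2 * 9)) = -133 / 5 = -26.60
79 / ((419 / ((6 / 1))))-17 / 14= -0.08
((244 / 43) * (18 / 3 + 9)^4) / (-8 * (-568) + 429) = 12352500 / 213839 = 57.77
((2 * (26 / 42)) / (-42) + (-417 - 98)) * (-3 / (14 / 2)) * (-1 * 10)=-2271280 / 1029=-2207.27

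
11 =11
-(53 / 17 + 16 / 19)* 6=-7674 / 323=-23.76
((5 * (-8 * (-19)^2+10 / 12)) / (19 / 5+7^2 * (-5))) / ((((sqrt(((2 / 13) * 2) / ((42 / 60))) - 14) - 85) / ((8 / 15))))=-173403230 / 537786153 - 346460 * sqrt(910) / 4840075377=-0.32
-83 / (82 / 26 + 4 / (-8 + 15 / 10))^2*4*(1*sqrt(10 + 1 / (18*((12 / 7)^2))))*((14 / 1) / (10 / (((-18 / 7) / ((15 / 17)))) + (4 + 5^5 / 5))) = -1669213*sqrt(51938) / 104230368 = -3.65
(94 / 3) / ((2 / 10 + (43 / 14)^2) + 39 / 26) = 92120 / 32733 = 2.81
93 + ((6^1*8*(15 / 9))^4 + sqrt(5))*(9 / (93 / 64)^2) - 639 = 4096*sqrt(5) / 961 + 167771635294 / 961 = 174580275.19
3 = 3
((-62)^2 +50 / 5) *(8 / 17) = 30832 / 17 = 1813.65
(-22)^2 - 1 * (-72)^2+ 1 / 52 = -244399 / 52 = -4699.98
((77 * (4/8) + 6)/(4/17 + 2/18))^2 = 185422689/11236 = 16502.55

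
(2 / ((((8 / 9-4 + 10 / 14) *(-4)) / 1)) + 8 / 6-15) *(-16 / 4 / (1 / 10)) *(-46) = -11217560 / 453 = -24762.83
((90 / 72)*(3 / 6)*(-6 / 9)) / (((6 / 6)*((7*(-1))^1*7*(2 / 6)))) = 0.03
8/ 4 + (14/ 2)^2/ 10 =69/ 10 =6.90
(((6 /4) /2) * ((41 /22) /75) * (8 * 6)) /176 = 0.01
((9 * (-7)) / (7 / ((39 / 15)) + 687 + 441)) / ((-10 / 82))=33579 / 73495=0.46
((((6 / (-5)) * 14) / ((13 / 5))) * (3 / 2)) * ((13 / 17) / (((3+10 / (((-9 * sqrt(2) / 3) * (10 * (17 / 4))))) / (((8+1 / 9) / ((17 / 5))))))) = -19710 / 3343-4380 * sqrt(2) / 56831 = -6.00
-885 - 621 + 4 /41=-61742 /41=-1505.90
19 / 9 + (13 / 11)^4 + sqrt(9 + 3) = 2 * sqrt(3) + 535228 / 131769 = 7.53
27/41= 0.66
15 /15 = 1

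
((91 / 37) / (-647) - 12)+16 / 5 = -1053771 / 119695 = -8.80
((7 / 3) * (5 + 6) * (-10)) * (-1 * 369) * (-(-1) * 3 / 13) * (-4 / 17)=-1136520 / 221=-5142.62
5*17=85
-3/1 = -3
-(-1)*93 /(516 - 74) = 93 /442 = 0.21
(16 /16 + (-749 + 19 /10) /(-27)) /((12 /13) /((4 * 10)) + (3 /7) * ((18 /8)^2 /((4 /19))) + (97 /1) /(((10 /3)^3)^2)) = 2201346875 /798493788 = 2.76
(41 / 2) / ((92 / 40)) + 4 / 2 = 251 / 23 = 10.91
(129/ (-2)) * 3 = -387/ 2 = -193.50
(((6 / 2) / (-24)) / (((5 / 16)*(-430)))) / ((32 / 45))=9 / 6880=0.00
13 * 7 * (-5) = -455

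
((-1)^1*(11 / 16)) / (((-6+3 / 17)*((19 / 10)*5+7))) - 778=-1848511 / 2376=-777.99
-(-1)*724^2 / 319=524176 / 319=1643.18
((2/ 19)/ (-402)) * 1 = -0.00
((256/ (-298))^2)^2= 268435456/ 492884401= 0.54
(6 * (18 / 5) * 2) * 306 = 66096 / 5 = 13219.20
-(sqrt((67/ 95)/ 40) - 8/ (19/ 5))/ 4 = 0.49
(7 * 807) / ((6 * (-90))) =-1883 / 180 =-10.46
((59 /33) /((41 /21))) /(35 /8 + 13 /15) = 49560 /283679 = 0.17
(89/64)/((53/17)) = 1513/3392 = 0.45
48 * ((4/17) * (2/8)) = 48/17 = 2.82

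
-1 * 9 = -9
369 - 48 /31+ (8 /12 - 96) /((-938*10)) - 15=153733253 /436170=352.46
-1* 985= -985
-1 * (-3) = 3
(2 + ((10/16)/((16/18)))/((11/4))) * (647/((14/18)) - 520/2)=1589191/1232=1289.93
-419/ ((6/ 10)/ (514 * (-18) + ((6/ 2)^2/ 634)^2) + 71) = -2597029620315/ 440069056379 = -5.90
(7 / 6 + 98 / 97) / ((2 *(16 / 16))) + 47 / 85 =162403 / 98940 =1.64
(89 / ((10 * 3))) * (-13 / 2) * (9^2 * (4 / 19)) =-31239 / 95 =-328.83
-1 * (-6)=6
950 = 950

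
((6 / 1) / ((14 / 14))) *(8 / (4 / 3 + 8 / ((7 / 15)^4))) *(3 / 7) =37044 / 306151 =0.12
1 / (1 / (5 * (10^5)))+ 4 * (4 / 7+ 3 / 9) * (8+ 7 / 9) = 94506004 / 189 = 500031.77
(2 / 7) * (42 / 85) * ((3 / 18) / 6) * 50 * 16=160 / 51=3.14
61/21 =2.90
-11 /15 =-0.73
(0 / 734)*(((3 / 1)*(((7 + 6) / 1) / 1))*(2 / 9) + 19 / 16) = 0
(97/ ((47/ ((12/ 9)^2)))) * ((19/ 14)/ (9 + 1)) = 7372/ 14805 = 0.50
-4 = -4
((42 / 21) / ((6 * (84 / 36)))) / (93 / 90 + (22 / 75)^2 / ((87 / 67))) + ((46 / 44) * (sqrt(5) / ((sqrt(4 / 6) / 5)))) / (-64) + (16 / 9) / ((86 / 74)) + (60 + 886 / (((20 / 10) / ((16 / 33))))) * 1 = 8865839677978 / 32070607569- 115 * sqrt(30) / 2816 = 276.22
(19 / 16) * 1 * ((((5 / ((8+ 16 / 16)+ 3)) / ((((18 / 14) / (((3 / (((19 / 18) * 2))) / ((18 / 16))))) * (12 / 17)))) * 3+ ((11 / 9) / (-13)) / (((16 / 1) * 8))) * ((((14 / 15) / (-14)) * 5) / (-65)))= 494831 / 46725120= 0.01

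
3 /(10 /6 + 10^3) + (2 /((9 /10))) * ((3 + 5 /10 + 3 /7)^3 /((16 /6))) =2499932551 /49474320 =50.53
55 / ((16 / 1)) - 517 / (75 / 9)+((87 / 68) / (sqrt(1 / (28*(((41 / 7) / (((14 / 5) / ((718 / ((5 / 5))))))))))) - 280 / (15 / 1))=-92723 / 1200+87*sqrt(515165) / 238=185.10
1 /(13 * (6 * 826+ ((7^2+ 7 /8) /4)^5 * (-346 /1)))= -16777216 /22742242843623303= -0.00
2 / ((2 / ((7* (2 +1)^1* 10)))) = 210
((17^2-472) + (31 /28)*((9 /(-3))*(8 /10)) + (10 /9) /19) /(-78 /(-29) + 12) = -16106716 /1274805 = -12.63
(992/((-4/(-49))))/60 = 3038/15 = 202.53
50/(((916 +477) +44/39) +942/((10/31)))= 4875/420647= 0.01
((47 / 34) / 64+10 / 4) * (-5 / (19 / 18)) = -246915 / 20672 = -11.94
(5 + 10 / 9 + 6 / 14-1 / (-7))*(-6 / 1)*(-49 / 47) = 5894 / 141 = 41.80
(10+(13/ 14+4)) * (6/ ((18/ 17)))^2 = 60401/ 126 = 479.37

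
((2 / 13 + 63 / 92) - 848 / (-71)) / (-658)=-1085421 / 55874728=-0.02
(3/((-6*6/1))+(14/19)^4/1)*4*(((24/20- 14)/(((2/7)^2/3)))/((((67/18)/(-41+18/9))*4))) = 45497684232/43657535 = 1042.15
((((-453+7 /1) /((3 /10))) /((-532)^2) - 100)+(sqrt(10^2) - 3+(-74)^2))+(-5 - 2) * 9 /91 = 14852377465 /2759484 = 5382.30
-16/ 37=-0.43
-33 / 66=-1 / 2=-0.50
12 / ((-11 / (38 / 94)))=-228 / 517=-0.44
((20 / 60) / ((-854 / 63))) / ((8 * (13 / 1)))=-3 / 12688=-0.00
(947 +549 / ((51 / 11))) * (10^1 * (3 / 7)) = 4566.05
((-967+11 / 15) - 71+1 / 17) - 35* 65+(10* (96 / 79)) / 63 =-155681263 / 47005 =-3312.01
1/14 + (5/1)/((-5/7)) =-97/14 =-6.93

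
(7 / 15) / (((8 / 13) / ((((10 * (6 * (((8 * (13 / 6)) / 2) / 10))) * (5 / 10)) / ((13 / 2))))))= 91 / 30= 3.03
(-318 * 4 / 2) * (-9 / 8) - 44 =1343 / 2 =671.50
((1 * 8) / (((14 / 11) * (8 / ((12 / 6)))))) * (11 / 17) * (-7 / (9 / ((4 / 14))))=-242 / 1071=-0.23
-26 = -26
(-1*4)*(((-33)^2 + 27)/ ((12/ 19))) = -7068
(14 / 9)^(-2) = 81 / 196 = 0.41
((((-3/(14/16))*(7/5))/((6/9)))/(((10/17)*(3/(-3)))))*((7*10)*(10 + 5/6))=9282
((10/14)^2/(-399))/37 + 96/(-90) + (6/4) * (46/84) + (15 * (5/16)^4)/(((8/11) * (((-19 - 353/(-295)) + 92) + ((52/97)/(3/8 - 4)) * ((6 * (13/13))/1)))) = -3109503564882409047/12817960840284078080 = -0.24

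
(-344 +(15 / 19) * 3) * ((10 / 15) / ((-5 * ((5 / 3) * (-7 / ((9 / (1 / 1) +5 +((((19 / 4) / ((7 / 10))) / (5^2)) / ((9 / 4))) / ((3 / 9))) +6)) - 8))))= -27755516 / 5223765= -5.31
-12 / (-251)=12 / 251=0.05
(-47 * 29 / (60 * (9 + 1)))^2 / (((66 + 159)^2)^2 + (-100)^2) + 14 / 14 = 922644226857769 / 922644225000000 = 1.00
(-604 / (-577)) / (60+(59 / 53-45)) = 16006 / 246379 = 0.06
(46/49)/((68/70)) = 115/119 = 0.97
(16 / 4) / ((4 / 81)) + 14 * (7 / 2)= 130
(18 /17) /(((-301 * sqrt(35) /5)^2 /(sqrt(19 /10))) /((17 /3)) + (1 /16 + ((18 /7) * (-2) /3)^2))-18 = -80101229716105044786 /4450068314582116897 + 21050233440768 * sqrt(190) /4450068314582116897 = -18.00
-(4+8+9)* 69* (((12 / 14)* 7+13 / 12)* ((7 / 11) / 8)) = -287385 / 352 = -816.43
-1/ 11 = -0.09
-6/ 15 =-2/ 5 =-0.40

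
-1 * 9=-9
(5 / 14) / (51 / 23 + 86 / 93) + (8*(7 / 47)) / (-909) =0.11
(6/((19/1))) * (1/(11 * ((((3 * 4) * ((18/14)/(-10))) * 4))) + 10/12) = 1945/7524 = 0.26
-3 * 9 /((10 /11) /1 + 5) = -297 /65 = -4.57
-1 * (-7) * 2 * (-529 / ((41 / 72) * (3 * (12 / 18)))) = -6502.83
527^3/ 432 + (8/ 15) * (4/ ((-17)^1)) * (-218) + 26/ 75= 62209439143/ 183600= 338831.37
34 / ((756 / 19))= 323 / 378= 0.85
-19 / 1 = -19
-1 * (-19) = 19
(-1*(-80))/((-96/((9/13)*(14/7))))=-15/13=-1.15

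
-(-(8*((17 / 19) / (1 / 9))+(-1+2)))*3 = 3729 / 19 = 196.26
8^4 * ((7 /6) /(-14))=-1024 /3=-341.33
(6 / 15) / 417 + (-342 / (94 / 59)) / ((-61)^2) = -20685791 / 364639395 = -0.06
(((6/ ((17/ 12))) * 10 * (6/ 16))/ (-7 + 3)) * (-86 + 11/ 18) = 23055/ 68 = 339.04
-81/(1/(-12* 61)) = 59292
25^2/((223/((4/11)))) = 2500/2453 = 1.02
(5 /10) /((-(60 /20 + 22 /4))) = -1 /17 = -0.06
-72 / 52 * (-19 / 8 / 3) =57 / 52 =1.10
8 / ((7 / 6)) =48 / 7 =6.86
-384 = -384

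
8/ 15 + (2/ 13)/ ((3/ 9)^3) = 914/ 195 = 4.69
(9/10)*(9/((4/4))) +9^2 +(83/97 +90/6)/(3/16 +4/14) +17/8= 25649749/205640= 124.73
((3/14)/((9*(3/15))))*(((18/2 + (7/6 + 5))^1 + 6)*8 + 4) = 1300/63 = 20.63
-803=-803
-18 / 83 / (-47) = 0.00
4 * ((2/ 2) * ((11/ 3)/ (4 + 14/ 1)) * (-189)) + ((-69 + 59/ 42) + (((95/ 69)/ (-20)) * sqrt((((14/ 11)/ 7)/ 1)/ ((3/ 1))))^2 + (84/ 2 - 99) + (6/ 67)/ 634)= -52060368073939/ 186867688392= -278.59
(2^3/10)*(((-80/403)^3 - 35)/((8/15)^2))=-103108092525/1047213232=-98.46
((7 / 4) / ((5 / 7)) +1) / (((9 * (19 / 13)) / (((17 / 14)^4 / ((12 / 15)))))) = 24972779 / 35035392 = 0.71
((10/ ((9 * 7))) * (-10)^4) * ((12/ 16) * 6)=50000/ 7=7142.86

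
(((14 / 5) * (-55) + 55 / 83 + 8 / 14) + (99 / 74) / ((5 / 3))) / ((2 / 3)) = -98002599 / 429940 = -227.94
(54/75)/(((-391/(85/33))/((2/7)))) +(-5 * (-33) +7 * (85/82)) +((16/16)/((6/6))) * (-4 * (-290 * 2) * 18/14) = 2290958291/726110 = 3155.11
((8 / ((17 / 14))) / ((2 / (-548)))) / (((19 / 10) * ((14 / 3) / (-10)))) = 657600 / 323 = 2035.91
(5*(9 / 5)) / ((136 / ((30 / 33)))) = 0.06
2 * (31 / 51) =62 / 51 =1.22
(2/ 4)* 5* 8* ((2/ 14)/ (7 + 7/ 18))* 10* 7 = 3600/ 133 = 27.07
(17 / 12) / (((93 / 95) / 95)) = 153425 / 1116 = 137.48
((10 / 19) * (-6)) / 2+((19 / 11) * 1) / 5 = -1289 / 1045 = -1.23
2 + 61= 63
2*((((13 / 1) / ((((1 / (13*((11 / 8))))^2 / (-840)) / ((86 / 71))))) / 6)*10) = -2000423425 / 142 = -14087488.91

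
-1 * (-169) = 169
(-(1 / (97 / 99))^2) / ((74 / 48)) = -235224 / 348133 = -0.68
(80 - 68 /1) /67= 12 /67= 0.18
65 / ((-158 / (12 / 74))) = -195 / 2923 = -0.07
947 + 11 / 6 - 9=5639 / 6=939.83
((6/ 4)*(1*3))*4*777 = 13986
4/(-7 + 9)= 2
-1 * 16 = -16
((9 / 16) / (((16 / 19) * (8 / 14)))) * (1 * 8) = 1197 / 128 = 9.35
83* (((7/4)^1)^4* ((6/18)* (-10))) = -996415/384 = -2594.83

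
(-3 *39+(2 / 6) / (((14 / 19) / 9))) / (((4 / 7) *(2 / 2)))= -1581 / 8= -197.62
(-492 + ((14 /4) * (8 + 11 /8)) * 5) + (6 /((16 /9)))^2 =-20259 /64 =-316.55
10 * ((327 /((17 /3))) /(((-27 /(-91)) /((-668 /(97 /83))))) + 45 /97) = -5499467410 /4947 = -1111677.26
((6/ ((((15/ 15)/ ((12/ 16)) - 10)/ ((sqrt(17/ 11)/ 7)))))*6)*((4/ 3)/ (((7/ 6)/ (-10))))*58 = 250560*sqrt(187)/ 7007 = 488.99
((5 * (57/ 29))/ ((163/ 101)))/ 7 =28785/ 33089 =0.87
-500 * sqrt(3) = -866.03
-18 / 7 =-2.57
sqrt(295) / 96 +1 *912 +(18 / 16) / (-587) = sqrt(295) / 96 +4282743 / 4696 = 912.18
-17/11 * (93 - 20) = -1241/11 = -112.82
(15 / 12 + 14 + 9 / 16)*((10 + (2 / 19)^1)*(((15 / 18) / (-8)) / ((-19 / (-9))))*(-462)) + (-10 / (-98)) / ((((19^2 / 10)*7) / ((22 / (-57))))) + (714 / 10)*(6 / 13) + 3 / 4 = 6746169882143 / 1835056860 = 3676.27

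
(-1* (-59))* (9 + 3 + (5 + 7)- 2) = 1298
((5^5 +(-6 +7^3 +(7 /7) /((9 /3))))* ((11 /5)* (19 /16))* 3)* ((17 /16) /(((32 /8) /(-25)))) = -184525055 /1024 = -180200.25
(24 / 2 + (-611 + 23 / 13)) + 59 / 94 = -729049 / 1222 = -596.60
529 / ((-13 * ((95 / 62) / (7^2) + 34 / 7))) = -1607102 / 193063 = -8.32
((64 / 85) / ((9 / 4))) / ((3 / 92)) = 23552 / 2295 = 10.26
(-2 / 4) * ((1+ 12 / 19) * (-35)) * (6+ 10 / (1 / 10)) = 57505 / 19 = 3026.58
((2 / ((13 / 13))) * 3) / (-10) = -3 / 5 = -0.60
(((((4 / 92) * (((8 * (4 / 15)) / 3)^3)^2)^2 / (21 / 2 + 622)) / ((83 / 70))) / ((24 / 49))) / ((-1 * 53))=-197726038040074256384 / 121787180217597230861572265625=-0.00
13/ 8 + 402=3229/ 8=403.62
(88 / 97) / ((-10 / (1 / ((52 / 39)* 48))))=-11 / 7760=-0.00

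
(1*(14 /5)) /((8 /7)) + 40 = 42.45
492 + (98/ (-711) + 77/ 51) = 5963387/ 12087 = 493.37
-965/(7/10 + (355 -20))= -9650/3357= -2.87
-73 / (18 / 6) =-73 / 3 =-24.33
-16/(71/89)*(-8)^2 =-91136/71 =-1283.61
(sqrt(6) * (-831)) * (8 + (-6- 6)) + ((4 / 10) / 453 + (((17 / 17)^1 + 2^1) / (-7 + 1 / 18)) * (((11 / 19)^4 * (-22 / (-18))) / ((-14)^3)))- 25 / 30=-2809328517447 / 3374857776500 + 3324 * sqrt(6)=8141.27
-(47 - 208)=161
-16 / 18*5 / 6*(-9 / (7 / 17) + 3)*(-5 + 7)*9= 251.43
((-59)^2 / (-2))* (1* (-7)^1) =24367 / 2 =12183.50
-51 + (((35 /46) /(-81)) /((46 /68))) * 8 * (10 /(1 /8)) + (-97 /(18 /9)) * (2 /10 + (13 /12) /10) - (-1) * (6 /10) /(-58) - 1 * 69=-143.85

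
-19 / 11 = -1.73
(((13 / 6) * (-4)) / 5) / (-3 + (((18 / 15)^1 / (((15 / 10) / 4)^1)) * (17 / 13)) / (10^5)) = 2112500 / 3656199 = 0.58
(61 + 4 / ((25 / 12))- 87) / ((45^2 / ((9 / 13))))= -602 / 73125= -0.01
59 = 59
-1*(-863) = 863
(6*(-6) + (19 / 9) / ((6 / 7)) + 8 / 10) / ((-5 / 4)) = 17678 / 675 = 26.19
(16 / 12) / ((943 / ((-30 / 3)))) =-40 / 2829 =-0.01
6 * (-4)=-24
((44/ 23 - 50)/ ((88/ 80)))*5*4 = -221200/ 253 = -874.31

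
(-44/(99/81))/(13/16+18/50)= -14400/469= -30.70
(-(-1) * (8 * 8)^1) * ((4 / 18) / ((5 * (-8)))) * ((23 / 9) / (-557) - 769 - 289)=84860432 / 225585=376.18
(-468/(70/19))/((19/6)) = -1404/35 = -40.11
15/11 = 1.36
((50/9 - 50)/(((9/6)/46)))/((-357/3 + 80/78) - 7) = 239200/21933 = 10.91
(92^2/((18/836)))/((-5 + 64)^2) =3537952/31329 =112.93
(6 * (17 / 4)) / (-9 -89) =-51 / 196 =-0.26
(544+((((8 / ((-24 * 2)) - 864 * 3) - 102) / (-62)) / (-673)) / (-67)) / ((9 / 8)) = 18249983306 / 37741167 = 483.56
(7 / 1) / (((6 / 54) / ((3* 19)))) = 3591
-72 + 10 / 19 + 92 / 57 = -3982 / 57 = -69.86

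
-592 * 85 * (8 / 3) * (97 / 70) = -3904832 / 21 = -185944.38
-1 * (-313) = 313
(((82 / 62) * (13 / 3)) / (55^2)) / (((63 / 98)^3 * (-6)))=-731276 / 615257775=-0.00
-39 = -39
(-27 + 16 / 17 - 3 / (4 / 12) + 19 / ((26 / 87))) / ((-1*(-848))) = 12605 / 374816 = 0.03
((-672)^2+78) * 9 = 4064958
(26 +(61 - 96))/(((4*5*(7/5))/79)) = -711/28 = -25.39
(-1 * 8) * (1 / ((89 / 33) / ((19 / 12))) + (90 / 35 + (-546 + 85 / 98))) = 18908394 / 4361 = 4335.79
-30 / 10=-3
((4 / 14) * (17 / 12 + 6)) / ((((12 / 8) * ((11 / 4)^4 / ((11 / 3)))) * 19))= 0.00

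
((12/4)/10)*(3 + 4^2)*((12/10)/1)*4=684/25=27.36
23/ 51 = 0.45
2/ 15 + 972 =14582/ 15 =972.13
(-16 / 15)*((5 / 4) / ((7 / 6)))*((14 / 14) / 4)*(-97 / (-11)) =-194 / 77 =-2.52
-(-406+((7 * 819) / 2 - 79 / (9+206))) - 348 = -1207497 / 430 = -2808.13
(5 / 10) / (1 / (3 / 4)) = 3 / 8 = 0.38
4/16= 1/4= 0.25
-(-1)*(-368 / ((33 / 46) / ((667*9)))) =-33872928 / 11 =-3079357.09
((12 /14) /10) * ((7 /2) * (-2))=-3 /5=-0.60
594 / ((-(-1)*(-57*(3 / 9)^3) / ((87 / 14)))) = -232551 / 133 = -1748.50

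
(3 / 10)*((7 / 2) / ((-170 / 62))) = -651 / 1700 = -0.38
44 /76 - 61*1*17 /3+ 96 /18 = -19366 /57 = -339.75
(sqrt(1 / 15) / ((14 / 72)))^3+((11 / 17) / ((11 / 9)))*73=5184*sqrt(15) / 8575+657 / 17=40.99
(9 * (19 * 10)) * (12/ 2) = 10260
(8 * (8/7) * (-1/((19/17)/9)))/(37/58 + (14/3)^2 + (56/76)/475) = -2427926400/739261831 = -3.28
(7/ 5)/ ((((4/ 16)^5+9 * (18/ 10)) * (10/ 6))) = 21504/ 414745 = 0.05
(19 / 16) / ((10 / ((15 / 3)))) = 19 / 32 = 0.59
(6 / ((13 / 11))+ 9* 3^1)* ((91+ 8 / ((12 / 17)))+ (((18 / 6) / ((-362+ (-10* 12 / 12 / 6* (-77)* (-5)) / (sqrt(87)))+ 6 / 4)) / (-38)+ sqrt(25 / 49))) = 3305.46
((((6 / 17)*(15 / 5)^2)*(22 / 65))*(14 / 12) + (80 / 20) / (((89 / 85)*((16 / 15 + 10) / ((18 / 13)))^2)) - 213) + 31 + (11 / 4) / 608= -3870158780749249 / 21419799057280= -180.68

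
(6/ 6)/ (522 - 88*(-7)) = 1/ 1138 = 0.00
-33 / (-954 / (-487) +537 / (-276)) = -1478532 / 595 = -2484.93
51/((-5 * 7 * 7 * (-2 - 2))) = 51/980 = 0.05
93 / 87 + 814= 23637 / 29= 815.07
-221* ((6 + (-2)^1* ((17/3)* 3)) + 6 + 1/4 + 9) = 11271/4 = 2817.75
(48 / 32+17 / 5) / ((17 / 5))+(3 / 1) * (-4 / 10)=0.24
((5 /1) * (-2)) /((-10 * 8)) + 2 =17 /8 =2.12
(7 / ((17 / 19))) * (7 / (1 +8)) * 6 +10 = 2372 / 51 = 46.51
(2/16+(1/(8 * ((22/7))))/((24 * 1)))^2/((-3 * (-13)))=286225/695844864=0.00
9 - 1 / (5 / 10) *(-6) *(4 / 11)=147 / 11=13.36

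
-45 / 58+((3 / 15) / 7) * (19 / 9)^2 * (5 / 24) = -295711 / 394632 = -0.75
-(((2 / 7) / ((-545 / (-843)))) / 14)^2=-710649 / 713157025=-0.00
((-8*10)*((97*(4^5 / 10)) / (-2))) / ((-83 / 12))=-4767744 / 83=-57442.70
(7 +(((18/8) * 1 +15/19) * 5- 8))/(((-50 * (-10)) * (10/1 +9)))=1079/722000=0.00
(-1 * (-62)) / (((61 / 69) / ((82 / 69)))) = 5084 / 61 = 83.34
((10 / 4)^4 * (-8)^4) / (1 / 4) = 640000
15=15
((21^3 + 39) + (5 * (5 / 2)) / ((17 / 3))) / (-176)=-316275 / 5984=-52.85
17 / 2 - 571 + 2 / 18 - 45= -607.39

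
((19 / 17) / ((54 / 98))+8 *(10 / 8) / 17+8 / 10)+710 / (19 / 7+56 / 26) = 151753513 / 1016685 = 149.26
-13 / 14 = -0.93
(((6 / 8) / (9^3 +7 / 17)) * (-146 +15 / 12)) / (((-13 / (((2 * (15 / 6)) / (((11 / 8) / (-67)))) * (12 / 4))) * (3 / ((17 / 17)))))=-1978443 / 709280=-2.79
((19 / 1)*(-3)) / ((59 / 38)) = -2166 / 59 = -36.71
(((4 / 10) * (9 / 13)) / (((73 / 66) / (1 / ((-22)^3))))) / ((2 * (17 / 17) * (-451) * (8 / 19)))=513 / 8286060640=0.00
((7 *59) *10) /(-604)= -2065 /302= -6.84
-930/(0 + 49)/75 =-62/245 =-0.25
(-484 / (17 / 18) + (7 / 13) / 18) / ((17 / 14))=-14269423 / 33813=-422.01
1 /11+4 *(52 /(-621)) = -1667 /6831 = -0.24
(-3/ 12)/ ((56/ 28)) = -1/ 8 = -0.12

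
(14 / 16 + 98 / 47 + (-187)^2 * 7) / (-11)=-92039521 / 4136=-22253.27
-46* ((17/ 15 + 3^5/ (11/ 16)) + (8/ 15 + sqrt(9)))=-543628/ 33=-16473.58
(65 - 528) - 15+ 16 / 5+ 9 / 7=-16573 / 35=-473.51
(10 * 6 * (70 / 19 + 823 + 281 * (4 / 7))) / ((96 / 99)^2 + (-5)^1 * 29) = -8579468700 / 20865173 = -411.19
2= 2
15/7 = 2.14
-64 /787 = -0.08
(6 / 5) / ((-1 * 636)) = -1 / 530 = -0.00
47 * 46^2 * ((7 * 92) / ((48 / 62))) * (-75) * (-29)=179932287850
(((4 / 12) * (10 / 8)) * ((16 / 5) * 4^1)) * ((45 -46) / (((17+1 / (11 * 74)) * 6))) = -6512 / 124551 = -0.05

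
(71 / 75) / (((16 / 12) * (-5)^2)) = 0.03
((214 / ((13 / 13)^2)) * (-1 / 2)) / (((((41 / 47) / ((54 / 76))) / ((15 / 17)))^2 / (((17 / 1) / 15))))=-2584629405 / 41265188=-62.63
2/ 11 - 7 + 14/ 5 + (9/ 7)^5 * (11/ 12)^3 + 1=-18458233/ 59160640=-0.31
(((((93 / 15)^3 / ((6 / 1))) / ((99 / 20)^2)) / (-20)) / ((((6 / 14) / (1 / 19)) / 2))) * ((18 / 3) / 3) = -1668296 / 41899275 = -0.04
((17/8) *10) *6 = 127.50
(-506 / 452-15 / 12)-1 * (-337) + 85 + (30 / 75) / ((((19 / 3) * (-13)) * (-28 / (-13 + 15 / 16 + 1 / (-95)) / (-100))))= 12468116435 / 29697304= 419.84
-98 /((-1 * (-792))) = -49 /396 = -0.12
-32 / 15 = -2.13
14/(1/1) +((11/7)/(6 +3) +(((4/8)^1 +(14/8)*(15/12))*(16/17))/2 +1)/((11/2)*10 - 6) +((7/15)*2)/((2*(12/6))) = 14.28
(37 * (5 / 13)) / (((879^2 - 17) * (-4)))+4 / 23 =160701537 / 924058304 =0.17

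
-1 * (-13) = 13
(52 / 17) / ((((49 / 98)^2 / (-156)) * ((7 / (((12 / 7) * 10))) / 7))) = -3893760 / 119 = -32720.67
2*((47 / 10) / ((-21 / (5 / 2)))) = -47 / 42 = -1.12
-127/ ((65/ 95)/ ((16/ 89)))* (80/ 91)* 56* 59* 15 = -21867571200/ 15041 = -1453864.18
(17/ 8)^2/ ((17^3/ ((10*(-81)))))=-405/ 544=-0.74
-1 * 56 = -56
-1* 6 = -6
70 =70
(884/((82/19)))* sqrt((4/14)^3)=16796* sqrt(14)/2009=31.28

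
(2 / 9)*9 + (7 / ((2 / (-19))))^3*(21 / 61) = -49404401 / 488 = -101238.53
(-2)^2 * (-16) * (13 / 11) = -832 / 11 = -75.64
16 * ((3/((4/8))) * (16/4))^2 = 9216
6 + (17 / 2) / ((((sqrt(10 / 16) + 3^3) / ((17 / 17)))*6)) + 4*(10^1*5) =1200668 / 5827 - 17*sqrt(10) / 34962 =206.05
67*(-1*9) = -603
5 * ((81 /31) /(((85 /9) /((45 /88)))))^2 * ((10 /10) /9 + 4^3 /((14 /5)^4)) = 595503555345 /5163910835776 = 0.12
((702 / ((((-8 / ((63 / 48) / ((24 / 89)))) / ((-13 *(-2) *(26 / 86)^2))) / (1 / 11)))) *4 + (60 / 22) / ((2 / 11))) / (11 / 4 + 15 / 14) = -3226293987 / 34820368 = -92.66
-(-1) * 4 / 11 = 4 / 11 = 0.36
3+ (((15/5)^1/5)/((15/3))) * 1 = 78/25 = 3.12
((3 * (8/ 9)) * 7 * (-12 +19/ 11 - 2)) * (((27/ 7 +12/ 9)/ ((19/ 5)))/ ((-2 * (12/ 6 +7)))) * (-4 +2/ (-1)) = -21800/ 209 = -104.31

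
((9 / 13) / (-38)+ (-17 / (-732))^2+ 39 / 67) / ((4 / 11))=55053067487 / 35469405504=1.55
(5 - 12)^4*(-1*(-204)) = 489804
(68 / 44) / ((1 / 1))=17 / 11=1.55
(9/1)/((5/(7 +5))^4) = 298.60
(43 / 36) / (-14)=-0.09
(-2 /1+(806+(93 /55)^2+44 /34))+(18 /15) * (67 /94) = 1955353586 /2416975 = 809.01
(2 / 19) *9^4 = 13122 / 19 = 690.63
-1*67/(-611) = 67/611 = 0.11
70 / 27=2.59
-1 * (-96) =96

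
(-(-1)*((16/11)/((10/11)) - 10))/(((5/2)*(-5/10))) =168/25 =6.72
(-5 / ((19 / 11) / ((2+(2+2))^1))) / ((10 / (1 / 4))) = -33 / 76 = -0.43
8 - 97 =-89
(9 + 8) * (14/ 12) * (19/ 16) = 2261/ 96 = 23.55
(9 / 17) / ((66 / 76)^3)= 54872 / 67881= 0.81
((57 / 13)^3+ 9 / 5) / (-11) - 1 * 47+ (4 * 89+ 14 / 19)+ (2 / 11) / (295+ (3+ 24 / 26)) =122434850634 / 405533245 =301.91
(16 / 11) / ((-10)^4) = 1 / 6875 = 0.00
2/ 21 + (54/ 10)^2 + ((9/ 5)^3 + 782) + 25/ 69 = 49353517/ 60375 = 817.45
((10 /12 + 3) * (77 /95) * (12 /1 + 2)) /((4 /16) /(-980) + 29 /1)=9719248 /6479703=1.50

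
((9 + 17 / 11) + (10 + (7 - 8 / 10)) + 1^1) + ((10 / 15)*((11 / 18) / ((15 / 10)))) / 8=495029 / 17820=27.78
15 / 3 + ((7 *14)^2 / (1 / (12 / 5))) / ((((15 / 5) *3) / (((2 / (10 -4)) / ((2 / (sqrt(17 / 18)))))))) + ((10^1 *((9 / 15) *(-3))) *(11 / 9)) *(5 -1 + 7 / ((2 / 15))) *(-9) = 9604 *sqrt(34) / 135 + 11192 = 11606.82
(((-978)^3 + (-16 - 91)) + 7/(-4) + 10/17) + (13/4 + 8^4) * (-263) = -31841665139/34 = -936519562.91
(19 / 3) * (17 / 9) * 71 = 22933 / 27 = 849.37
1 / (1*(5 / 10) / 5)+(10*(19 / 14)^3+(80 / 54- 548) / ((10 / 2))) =-13763207 / 185220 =-74.31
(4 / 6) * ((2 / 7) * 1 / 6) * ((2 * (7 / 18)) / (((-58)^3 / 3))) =-1 / 2634012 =-0.00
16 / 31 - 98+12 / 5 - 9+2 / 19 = -306217 / 2945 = -103.98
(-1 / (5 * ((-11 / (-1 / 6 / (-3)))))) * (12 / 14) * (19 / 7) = 19 / 8085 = 0.00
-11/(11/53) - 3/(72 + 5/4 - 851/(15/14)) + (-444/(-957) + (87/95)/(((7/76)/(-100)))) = -101124478393/96601813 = -1046.82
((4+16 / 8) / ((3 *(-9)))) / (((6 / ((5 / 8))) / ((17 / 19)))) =-85 / 4104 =-0.02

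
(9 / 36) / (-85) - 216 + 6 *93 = 342.00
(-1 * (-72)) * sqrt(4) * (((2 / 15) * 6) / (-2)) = -288 / 5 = -57.60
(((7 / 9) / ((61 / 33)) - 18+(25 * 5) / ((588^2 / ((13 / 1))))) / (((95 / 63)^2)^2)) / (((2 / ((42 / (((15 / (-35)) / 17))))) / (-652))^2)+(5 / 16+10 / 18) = -37754607555170409158749 / 37655910000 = -1002621037578.71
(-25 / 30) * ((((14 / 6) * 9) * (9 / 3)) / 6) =-35 / 4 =-8.75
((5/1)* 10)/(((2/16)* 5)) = 80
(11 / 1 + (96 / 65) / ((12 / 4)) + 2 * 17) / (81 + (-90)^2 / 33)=32527 / 233415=0.14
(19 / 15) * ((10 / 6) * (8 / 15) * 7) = 1064 / 135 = 7.88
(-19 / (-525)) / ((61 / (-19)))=-361 / 32025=-0.01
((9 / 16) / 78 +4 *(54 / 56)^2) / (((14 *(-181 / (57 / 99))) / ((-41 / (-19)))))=-1038161 / 568183616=-0.00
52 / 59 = 0.88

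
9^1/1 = 9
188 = 188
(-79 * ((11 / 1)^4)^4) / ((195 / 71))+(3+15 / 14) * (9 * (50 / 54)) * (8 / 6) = -1804124243633433695593 / 1365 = -1321702742588596113.99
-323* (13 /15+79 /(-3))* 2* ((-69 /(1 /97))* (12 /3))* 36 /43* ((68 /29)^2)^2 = -1695093248543735808 /152065415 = -11147131966.49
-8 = -8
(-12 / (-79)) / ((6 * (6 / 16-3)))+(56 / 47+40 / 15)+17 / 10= 4326341 / 779730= 5.55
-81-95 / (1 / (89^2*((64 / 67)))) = -48165107 / 67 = -718882.19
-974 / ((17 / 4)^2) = -15584 / 289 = -53.92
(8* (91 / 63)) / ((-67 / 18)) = -208 / 67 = -3.10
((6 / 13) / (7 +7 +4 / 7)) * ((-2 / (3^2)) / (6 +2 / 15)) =-35 / 30498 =-0.00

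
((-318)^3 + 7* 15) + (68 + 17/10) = -321572573/10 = -32157257.30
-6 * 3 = -18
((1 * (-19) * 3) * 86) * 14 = -68628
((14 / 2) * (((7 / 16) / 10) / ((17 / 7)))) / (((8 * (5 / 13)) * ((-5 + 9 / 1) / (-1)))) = -0.01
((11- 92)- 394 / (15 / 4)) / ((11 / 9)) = -8373 / 55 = -152.24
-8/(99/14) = -112/99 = -1.13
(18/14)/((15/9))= 0.77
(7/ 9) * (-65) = -455/ 9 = -50.56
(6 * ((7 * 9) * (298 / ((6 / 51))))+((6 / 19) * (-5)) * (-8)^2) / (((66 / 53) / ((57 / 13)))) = 482037279 / 143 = 3370890.06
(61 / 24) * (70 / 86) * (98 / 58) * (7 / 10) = 146461 / 59856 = 2.45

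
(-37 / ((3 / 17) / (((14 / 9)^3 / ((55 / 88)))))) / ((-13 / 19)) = 262348352 / 142155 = 1845.51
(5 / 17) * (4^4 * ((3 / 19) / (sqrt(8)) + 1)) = 960 * sqrt(2) / 323 + 1280 / 17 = 79.50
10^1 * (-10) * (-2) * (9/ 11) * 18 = 32400/ 11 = 2945.45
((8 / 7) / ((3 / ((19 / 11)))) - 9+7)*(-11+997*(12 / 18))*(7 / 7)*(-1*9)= 607910 / 77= 7894.94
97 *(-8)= -776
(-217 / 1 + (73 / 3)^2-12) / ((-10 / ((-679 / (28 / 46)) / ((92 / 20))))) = 79249 / 9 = 8805.44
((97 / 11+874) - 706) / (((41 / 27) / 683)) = 35867745 / 451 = 79529.37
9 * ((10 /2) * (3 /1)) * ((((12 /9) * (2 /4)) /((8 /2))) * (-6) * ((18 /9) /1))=-270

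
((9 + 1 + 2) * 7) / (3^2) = 28 / 3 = 9.33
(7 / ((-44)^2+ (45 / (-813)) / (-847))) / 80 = 1606759 / 35550691760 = 0.00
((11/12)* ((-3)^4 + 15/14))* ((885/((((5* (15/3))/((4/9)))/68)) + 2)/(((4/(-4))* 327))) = -33868307/137340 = -246.60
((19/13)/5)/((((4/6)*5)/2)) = 57/325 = 0.18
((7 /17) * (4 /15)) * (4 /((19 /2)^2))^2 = 7168 /33231855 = 0.00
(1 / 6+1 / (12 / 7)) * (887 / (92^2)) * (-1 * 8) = -2661 / 4232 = -0.63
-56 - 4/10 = -282/5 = -56.40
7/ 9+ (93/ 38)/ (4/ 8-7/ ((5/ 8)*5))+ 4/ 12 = -1465/ 4959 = -0.30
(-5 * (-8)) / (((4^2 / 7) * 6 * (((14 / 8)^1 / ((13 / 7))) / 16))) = 1040 / 21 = 49.52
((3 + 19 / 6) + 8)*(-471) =-13345 / 2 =-6672.50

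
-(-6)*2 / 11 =12 / 11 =1.09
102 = 102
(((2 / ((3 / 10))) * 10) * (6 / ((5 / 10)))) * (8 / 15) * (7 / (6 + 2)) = 1120 / 3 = 373.33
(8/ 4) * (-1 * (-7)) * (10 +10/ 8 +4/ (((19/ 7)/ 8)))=12257/ 38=322.55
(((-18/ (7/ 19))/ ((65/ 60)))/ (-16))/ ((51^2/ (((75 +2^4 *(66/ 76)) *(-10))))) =-25335/ 26299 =-0.96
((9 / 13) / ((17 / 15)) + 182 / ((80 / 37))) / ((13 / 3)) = 2248521 / 114920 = 19.57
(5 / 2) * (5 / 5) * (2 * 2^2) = 20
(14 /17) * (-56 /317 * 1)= -784 /5389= -0.15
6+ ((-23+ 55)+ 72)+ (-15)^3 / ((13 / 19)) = -62695 / 13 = -4822.69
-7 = -7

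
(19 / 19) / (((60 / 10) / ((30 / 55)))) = 1 / 11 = 0.09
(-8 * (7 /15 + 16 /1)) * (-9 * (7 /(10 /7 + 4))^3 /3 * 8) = 12235496 /1805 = 6778.67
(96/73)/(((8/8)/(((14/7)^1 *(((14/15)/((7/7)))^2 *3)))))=12544/1825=6.87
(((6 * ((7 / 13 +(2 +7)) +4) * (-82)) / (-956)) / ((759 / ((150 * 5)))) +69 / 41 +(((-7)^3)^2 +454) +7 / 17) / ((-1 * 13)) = -5882958919711 / 647508121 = -9085.54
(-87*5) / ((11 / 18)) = -7830 / 11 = -711.82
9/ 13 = 0.69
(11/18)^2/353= 0.00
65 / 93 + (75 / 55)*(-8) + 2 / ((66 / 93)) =-7562 / 1023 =-7.39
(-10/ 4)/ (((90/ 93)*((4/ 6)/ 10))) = -155/ 4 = -38.75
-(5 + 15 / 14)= -85 / 14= -6.07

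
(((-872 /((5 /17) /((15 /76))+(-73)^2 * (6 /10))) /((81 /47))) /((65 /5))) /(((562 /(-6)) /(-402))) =-466807760 /8939442603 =-0.05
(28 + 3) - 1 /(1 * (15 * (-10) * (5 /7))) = 23257 /750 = 31.01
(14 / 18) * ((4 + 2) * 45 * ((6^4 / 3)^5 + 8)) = 3159643096352400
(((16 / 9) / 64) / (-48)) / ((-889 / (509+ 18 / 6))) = 8 / 24003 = 0.00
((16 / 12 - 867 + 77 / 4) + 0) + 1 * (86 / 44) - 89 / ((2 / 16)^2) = -863341 / 132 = -6540.46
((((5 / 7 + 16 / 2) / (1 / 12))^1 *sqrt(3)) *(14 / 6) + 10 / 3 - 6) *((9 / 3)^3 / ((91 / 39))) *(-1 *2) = 432 / 7 - 39528 *sqrt(3) / 7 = -9718.93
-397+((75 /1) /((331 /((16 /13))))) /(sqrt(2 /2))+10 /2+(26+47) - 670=-4254467 /4303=-988.72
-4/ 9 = -0.44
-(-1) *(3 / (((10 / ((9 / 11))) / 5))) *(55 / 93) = 45 / 62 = 0.73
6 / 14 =3 / 7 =0.43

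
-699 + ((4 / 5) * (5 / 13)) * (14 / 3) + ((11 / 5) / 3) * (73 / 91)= -317124 / 455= -696.98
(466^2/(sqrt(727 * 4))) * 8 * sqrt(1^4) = 868624 * sqrt(727)/727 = 32215.48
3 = 3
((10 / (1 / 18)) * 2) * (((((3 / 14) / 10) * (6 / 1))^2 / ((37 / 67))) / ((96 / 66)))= 7.41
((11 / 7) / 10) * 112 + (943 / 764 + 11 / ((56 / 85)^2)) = 44.18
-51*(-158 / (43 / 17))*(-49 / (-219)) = 2237438 / 3139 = 712.79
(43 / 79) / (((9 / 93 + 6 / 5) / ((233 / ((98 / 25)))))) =38823625 / 1556142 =24.95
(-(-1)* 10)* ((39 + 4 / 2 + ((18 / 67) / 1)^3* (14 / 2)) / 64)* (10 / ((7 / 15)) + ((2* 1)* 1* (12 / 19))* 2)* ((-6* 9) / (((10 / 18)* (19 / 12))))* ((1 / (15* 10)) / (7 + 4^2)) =-4789230247593 / 1748064632300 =-2.74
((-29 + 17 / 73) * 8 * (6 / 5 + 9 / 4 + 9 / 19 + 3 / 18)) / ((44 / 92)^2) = -690683560 / 167827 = -4115.45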